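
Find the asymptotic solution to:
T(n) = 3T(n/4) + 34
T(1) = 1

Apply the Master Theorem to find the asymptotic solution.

a=3, b=4, f(n)=34. log_4(3) = 0.7925. Case 1 of Master Theorem: T(n) = O(n^0.7925).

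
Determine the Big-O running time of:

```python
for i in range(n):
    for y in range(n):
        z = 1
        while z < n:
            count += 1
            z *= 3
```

Time complexity: O(n^2 log n).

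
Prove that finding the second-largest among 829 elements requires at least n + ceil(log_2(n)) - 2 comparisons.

Lower bound (adversary): identifying the maximum requires 829-1 comparisons (each eliminates one candidate). Assign weight 1 to each element; on each comparison the adversary lets the heavier side win and gives it the loser's weight. The max ends with weight 829, but each comparison it wins at most doubles its weight, so the max must win >= ceil(log_2(829)) = 10 comparisons. The second-largest is one of those 10 direct losers to the max, and identifying which one is largest needs >= 10-1 further comparisons. Total >= 829-1 + 10-1 = 837.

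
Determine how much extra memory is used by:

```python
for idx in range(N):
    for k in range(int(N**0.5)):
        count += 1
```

Space complexity: O(1).
Only a constant amount of auxiliary storage is used; nothing grows with n.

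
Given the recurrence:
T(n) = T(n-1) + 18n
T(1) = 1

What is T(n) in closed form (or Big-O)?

Unrolling: T(n) = 1 + 18*(2 + 3 + ... + n) = 1 + 18*(n(n+1)/2 - 1) = O(n^2).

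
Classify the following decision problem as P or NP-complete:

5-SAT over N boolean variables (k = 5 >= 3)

This problem is NP-complete: 3-SAT is NP-complete (Cook-Levin); k-SAT for k>=3 reduces from 3-SAT.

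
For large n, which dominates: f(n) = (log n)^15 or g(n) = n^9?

g(n) = n^9 grows faster: any positive polynomial dominates any polylog.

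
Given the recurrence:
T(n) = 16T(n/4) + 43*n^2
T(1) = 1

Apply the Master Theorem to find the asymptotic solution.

a=16, b=4, f(n)=43*n^2. log_4(16) = 2. Case 2: T(n) = O(n^2 log n).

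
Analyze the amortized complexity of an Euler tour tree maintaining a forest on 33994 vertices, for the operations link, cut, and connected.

An Euler tour tree stores each tree's Euler tour as a balanced BST keyed by tour position. On 33994 vertices: link concatenates two tours via O(1) splits/joins of size <= 2*33994 (O(log n)); cut splits the tour at the two occurrences of the edge (O(log n)); connected compares BST roots (O(log n) to find the root). All O(log n) amortized.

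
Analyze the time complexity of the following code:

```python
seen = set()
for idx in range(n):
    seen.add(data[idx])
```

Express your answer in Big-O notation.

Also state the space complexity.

Time complexity: O(n).
Space complexity: O(n).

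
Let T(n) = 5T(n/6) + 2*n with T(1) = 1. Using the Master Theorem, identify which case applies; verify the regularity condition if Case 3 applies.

a=5, b=6, f(n)=2*n.
log_6(5) = 0.8982 < 1.
f(n) = Omega(n^(0.8982+epsilon)) for some epsilon > 0, so Case 3 is the candidate.
Regularity: a*f(n/b) = 5*2*(n/6)^1 = (5/6)*2*n^1 <= c*f(n) with c = 5/6 < 1. Satisfied.
Case 3: T(n) = Theta(n).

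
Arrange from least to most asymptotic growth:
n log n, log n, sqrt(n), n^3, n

Ordered by growth rate: log n < sqrt(n) < n < n log n < n^3.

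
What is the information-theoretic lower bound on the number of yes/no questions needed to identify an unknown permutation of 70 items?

There are 70! = 11978571669969891796072783721689098736458938142546425857555362864628009582789845319680000000000000000 permutations. Each yes/no question gives at most 1 bit, so at least ceil(log_2(11978571669969891796072783721689098736458938142546425857555362864628009582789845319680000000000000000)) = 333 questions are needed.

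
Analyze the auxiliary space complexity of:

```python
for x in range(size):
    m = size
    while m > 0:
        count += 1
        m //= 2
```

Space complexity: O(1).
Only a constant amount of auxiliary storage is used; nothing grows with n.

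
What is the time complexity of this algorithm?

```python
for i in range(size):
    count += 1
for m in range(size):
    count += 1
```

Time complexity: O(n).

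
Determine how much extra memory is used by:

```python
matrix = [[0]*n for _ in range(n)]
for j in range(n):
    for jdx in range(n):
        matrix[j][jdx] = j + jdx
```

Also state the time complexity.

Space complexity: O(n^2).
A 2D structure of size n x n is allocated.
Time complexity: O(n^2).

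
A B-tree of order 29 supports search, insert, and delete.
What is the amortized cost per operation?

B-tree of order 29 has height O(log_29 n). Each operation traverses the tree height. Splits during insert and merges during delete are O(1) each and occur at most once per level. Total cost per operation: O(log_29 n).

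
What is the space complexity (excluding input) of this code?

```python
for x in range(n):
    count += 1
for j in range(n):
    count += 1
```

Space complexity: O(1).
Only a constant amount of auxiliary storage is used; nothing grows with n.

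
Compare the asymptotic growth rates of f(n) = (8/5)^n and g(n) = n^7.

f(n) = (8/5)^n grows faster: (8/5)^n is exponential with base 8/5 > 1, dominating every polynomial.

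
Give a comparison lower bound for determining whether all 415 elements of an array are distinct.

In the algebraic decision-tree model, the YES region for element distinctness on 415 elements has 415! connected components (one per ordering). Ben-Or's theorem then gives a lower bound of Omega(log(n!)) = Omega(n log n).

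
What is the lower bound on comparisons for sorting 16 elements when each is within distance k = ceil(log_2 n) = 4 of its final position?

Partition the 16 positions into floor(n/k) blocks of k = 4 consecutive positions; any permutation within a block keeps every element within k of its final position, so there are at least (k!)^(n/k) distinguishable inputs. Lower bound: log_2((k!)^(n/k)) = (n/k) * log_2(k!) = Theta(n log k); with k = ceil(log_2 n), this is Omega(n log log n).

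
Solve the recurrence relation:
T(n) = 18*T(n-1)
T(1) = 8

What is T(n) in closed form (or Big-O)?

Each step multiplies by 18. T(n) = T(1)*18^(n-1) = 8*18^(n-1).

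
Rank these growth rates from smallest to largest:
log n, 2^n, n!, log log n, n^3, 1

Ordered by growth rate: 1 < log log n < log n < n^3 < 2^n < n!.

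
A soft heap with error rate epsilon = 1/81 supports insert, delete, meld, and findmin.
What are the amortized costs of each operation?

Soft heaps (Chazelle) allow up to an epsilon = 1/81 fraction of elements to have corrupted (raised) keys. Insert is O(log(1/epsilon)) = O(log 81) amortized -- the structure maintains heap-ordered binary trees of rank bounded by O(log(1/epsilon)). Meld concatenates root lists: O(1) amortized. Delete and findmin are O(1) amortized.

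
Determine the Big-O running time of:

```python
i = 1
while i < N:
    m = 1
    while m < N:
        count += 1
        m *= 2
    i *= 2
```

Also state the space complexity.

Time complexity: O(log^2 n).
Space complexity: O(1).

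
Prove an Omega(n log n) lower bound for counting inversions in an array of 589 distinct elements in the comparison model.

Decision-tree argument: at any leaf, the comparisons made (with transitivity) must totally order all 589 elements -- otherwise some pair (i,j) is unordered, and an adversary can present two inputs agreeing on every comparison made but with that pair flipped, changing the inversion count by 1, so the leaf's output is wrong on one of them. Hence the tree has >= 589! leaves and height >= log_2(589!) = Omega(n log n). Modified merge sort achieves O(n log n).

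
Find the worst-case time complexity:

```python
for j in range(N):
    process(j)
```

Time complexity: O(n).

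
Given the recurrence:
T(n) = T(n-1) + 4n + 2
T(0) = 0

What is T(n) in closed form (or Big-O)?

Dominant term in sum is 4*sum(i, i=1..n) = 4*n*(n+1)/2 = O(n^2).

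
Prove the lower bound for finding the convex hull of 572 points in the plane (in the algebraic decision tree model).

Reduction from sorting: given 572 numbers x_1,...,x_{572}, map x_i to the point (x_i, x_i^2) on the parabola y = x^2. All points are on the convex hull, and walking the hull gives them in sorted x-order. Since sorting requires Omega(n log n), so does planar convex hull.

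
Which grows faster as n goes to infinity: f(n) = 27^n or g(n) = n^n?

g(n) = n^n grows faster: n^n / 27^n = (n/27)^n -> infinity once n > 27.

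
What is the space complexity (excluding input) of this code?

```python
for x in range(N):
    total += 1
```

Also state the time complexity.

Space complexity: O(1).
Only a constant amount of auxiliary storage is used; nothing grows with n.
Time complexity: O(n).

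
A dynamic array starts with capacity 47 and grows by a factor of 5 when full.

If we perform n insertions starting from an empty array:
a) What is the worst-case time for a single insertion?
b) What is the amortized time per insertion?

(a) Worst-case single insertion: O(n) -- when the array is full at capacity c, the resize copies all c elements, and c can be Theta(n).
(b) Resizes happen at sizes 47, 235, 1175, ... Total copy cost for n insertions: 47 + 235 + ... = O(n) (geometric series with ratio 1/5). Amortized cost per insertion: O(n)/n = O(1).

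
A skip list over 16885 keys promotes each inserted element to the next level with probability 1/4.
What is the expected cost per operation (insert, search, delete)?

Expected number of levels is O(log_4(16885)) = O(log n). A search visits O(1) expected nodes per level over O(log n) levels. Insert/delete are a search plus O(1) pointer updates per level. Expected O(log n) per operation.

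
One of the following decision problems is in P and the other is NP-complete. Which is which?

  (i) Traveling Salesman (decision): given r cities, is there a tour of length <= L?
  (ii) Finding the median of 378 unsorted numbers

(i) is NP-complete: reduces from Hamiltonian Cycle.
(ii) is P: linear-time selection (median-of-medians) runs in O(n).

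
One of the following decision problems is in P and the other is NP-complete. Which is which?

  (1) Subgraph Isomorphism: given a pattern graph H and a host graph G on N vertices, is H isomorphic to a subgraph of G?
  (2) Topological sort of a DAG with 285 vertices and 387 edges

(1) is NP-complete: generalizes Clique and Hamiltonian Path (pattern size is part of the input).
(2) is P: DFS-based topological sort runs in O(V+E).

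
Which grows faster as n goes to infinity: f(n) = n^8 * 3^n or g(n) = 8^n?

g(n) = 8^n grows faster: 8^n / (n^8 3^n) = (8/3)^n / n^8 -> infinity since 8/3 > 1.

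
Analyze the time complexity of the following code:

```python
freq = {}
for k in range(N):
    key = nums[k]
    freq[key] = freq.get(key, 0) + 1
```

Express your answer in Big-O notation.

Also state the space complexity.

Time complexity: O(n).
Space complexity: O(n).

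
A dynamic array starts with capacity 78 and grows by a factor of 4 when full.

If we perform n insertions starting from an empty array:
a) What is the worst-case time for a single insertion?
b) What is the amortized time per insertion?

(a) Worst-case single insertion: O(n) -- when the array is full at capacity c, the resize copies all c elements, and c can be Theta(n).
(b) Resizes happen at sizes 78, 312, 1248, ... Total copy cost for n insertions: 78 + 312 + ... = O(n) (geometric series with ratio 1/4). Amortized cost per insertion: O(n)/n = O(1).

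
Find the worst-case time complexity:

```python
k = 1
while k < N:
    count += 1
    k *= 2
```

Time complexity: O(log n).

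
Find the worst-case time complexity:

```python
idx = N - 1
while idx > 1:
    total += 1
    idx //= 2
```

Time complexity: O(log n).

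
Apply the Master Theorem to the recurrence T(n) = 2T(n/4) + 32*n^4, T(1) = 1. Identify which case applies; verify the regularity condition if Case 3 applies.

a=2, b=4, f(n)=32*n^4.
log_4(2) = 0.5 < 4.
f(n) = Omega(n^(0.5+epsilon)) for some epsilon > 0, so Case 3 is the candidate.
Regularity: a*f(n/b) = 2*32*(n/4)^4 = (2/256)*32*n^4 <= c*f(n) with c = 2/256 < 1. Satisfied.
Case 3: T(n) = Theta(n^4).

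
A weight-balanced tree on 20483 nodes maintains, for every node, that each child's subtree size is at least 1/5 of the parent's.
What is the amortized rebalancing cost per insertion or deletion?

With balance ratio 1/5, tree height is O(log_{5/1}(20483)) = O(log n). A rebalance at a node of size s costs O(s) but requires Omega(s) updates in that subtree to retrigger. Summed over the O(log n) ancestors of the touched leaf, amortized rebalancing is O(log n).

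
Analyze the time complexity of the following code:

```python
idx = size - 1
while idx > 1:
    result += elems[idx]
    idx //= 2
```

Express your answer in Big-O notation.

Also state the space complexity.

Time complexity: O(log n).
Space complexity: O(1).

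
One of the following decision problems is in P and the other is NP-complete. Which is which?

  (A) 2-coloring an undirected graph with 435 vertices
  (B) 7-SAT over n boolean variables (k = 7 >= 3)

(A) is P: 2-coloring is bipartiteness testing via BFS, O(V+E).
(B) is NP-complete: 3-SAT is NP-complete (Cook-Levin); k-SAT for k>=3 reduces from 3-SAT.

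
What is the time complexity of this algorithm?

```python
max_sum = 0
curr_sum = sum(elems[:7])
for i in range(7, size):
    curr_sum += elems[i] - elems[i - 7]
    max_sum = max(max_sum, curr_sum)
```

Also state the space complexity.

Time complexity: O(n).
Space complexity: O(1).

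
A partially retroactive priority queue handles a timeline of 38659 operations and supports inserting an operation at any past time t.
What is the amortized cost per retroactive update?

Partially retroactive priority queues (Demaine-Iacono-Langerman) allow updates at past times with queries only at the present. With a balanced BST over the m = 38659 timeline events tracking bridges, each retroactive insert or delete is O(log m) amortized.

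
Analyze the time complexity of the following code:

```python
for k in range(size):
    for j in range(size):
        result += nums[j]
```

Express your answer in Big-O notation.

Time complexity: O(n^2).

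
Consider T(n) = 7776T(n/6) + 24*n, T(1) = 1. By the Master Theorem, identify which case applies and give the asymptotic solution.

a=7776, b=6, f(n)=24*n.
log_6(7776) = 5 > 1.
Since f(n) = O(n^1) is polynomially smaller than n^5, Case 1 applies.
T(n) = Theta(n^5).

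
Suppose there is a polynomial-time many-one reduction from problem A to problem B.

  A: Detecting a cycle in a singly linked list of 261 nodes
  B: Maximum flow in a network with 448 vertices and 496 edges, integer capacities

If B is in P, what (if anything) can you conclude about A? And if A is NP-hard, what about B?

A poly-time reduction A <=_p B means any A-instance can be transformed to a B-instance in poly time.
If B is in P: compose the reduction with B's poly-time algorithm to solve A in poly time, so A is in P.
If A is NP-hard: every NP problem reduces to A, which reduces to B; composing reductions, every NP problem reduces to B, so B is NP-hard.
(Here in fact A is P and B is P.)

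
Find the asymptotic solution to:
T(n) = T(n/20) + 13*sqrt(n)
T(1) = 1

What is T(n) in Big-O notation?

Each level contributes sqrt(n/20^k). Geometric series with ratio 1/sqrt(20) < 1 sums to O(sqrt(n)).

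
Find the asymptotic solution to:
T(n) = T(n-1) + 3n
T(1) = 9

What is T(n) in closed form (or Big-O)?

Unrolling: T(n) = 9 + 3*(2 + 3 + ... + n) = 9 + 3*(n(n+1)/2 - 1) = O(n^2).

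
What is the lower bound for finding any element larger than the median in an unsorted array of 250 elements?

To find an element larger than the median of 250 elements, we must see Omega(n) elements. Without seeing enough elements, an adversary can make any unseen element the median.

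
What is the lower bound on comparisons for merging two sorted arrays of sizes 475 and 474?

Adversary argument: with sizes 475 and 474 (differing by at most 1), interleave the two arrays so that every consecutive pair in the output comes from different inputs. Then each of the 948 adjacent output pairs must be directly compared, or the algorithm cannot determine their relative order. So 948 comparisons are necessary; standard merge achieves this.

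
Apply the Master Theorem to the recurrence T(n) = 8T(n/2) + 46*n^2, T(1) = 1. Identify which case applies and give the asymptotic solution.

a=8, b=2, f(n)=46*n^2.
log_2(8) = 3 > 2.
Since f(n) = O(n^2) is polynomially smaller than n^3, Case 1 applies.
T(n) = Theta(n^3).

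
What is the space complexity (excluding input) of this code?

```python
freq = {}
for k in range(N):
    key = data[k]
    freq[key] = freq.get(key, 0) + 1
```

Space complexity: O(n).
Auxiliary storage grows linearly with the input size n in the worst case.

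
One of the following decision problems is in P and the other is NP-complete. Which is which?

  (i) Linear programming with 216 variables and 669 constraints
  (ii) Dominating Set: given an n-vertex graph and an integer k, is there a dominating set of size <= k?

(i) is P: the ellipsoid and interior-point methods run in polynomial time.
(ii) is NP-complete: reduces from Set Cover (with k part of the input).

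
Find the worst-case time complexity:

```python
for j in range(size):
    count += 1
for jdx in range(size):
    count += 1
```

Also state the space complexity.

Time complexity: O(n).
Space complexity: O(1).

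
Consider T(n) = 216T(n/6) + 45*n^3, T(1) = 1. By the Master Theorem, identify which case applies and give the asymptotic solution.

a=216, b=6, f(n)=45*n^3.
log_6(216) = 3, so n^(log_b(a)) = n^3.
f(n) = Theta(n^3), so Case 2 applies.
T(n) = Theta(n^3 log n).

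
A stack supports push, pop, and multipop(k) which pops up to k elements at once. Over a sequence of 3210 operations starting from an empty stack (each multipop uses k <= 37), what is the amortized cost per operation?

Each element is pushed exactly once and popped at most once (whether by pop or as part of a multipop). So the total number of individual pops over the whole sequence is at most the number of pushes, which is at most 3210. Total work <= 2 * 3210, hence O(1) amortized per operation.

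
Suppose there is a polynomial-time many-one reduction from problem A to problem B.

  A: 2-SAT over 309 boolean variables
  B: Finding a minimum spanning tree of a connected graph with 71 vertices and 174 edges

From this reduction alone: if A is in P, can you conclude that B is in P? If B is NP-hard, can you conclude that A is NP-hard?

A poly-time reduction A <=_p B transfers tractability DOWN (B easy => A easy) and hardness UP (A hard => B hard), not the reverse.
From A in P, the reduction alone does NOT give B in P: any problem in P trivially reduces to SAT, yet SAT is not known to be in P.
From B NP-hard, the reduction alone does NOT give A NP-hard: again, easy problems reduce to hard ones.
(Here in fact A is P and B is P.)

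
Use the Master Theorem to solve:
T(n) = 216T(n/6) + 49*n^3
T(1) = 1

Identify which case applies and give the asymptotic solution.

a=216, b=6, f(n)=49*n^3.
log_6(216) = 3, so n^(log_b(a)) = n^3.
f(n) = Theta(n^3), so Case 2 applies.
T(n) = Theta(n^3 log n).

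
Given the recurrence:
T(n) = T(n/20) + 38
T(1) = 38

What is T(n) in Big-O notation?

Each step divides n by 20 and adds 38. After log_20(n) steps, T(n) = O(log n).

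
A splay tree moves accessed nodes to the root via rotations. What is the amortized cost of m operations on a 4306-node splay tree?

Using a potential function Phi = sum of log(size of subtree) for each node, each splay operation has amortized cost O(log n) where n = 4306. Bad individual operations (O(n)) are offset by decreased potential.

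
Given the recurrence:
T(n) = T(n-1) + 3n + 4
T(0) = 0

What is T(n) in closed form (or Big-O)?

Dominant term in sum is 3*sum(i, i=1..n) = 3*n*(n+1)/2 = O(n^2).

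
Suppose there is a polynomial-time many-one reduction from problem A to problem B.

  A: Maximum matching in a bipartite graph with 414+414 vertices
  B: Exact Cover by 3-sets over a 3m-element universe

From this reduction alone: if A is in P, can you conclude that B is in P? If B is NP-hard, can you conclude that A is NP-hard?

A poly-time reduction A <=_p B transfers tractability DOWN (B easy => A easy) and hardness UP (A hard => B hard), not the reverse.
From A in P, the reduction alone does NOT give B in P: any problem in P trivially reduces to SAT, yet SAT is not known to be in P.
From B NP-hard, the reduction alone does NOT give A NP-hard: again, easy problems reduce to hard ones.
(Here in fact A is P and B is NP-complete.)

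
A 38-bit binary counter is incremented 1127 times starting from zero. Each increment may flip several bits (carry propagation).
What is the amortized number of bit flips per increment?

Bit i flips on every 2^i-th increment, so over 1127 increments bit i flips floor(1127/2^i) times. Summing over i: total flips < 2 * 1127. Amortized: < 2 = O(1) per increment.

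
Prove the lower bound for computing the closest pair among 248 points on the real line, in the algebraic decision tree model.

Reduction from element distinctness: given 248 reals, the closest-pair distance is 0 iff two are equal. Element distinctness has an Omega(n log n) lower bound in the algebraic decision tree model (Ben-Or). Therefore closest pair on a line also requires Omega(n log n). Sorting then a linear scan achieves this.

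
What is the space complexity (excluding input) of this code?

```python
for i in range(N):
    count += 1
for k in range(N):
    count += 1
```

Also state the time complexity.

Space complexity: O(1).
Only a constant amount of auxiliary storage is used; nothing grows with n.
Time complexity: O(n).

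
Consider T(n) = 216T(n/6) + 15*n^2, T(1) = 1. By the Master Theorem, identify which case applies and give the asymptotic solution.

a=216, b=6, f(n)=15*n^2.
log_6(216) = 3 > 2.
Since f(n) = O(n^2) is polynomially smaller than n^3, Case 1 applies.
T(n) = Theta(n^3).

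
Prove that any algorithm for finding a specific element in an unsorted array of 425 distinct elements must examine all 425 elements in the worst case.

Adversary argument: if the algorithm examines fewer than 425 elements, the adversary places the target in an unexamined position. The algorithm cannot distinguish 'not present' from 'in unexamined position'.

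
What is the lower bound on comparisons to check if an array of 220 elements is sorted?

To verify 220 elements are sorted, we must compare each consecutive pair. Skipping any pair allows an adversary to swap them. Therefore 219 comparisons are necessary and sufficient.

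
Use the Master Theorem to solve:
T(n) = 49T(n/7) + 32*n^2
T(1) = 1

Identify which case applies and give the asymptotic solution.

a=49, b=7, f(n)=32*n^2.
log_7(49) = 2, so n^(log_b(a)) = n^2.
f(n) = Theta(n^2), so Case 2 applies.
T(n) = Theta(n^2 log n).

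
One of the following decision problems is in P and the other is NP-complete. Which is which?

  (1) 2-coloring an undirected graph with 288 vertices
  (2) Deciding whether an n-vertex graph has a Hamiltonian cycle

(1) is P: 2-coloring is bipartiteness testing via BFS, O(V+E).
(2) is NP-complete: one of Karp's 21 NP-complete problems.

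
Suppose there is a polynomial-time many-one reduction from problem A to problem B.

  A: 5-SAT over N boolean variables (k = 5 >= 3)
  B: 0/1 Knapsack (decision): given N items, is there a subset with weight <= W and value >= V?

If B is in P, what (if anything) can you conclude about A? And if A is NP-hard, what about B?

A poly-time reduction A <=_p B means any A-instance can be transformed to a B-instance in poly time.
If B is in P: compose the reduction with B's poly-time algorithm to solve A in poly time, so A is in P.
If A is NP-hard: every NP problem reduces to A, which reduces to B; composing reductions, every NP problem reduces to B, so B is NP-hard.
(Here in fact A is NP-complete and B is NP-complete.)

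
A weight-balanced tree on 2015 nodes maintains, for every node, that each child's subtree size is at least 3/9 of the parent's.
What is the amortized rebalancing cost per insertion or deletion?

With balance ratio 3/9, tree height is O(log_{9/3}(2015)) = O(log n). A rebalance at a node of size s costs O(s) but requires Omega(s) updates in that subtree to retrigger. Summed over the O(log n) ancestors of the touched leaf, amortized rebalancing is O(log n).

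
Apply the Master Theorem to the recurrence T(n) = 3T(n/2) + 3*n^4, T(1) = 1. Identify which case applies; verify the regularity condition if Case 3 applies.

a=3, b=2, f(n)=3*n^4.
log_2(3) = 1.585 < 4.
f(n) = Omega(n^(1.585+epsilon)) for some epsilon > 0, so Case 3 is the candidate.
Regularity: a*f(n/b) = 3*3*(n/2)^4 = (3/16)*3*n^4 <= c*f(n) with c = 3/16 < 1. Satisfied.
Case 3: T(n) = Theta(n^4).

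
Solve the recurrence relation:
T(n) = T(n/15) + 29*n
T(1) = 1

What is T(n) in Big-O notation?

Geometric series: 29*n*(1 + 1/15 + 1/15^2 + ...) = O(n). T(n) = O(n).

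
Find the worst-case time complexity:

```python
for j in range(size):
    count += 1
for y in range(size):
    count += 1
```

Time complexity: O(n).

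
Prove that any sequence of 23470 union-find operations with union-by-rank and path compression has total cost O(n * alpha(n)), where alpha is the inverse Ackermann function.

Using Tarjan's analysis with rank-based potential function. Union-by-rank keeps tree height O(log n). Path compression flattens paths during find. For n = 23470 operations, total cost is O(n * alpha(n)), effectively O(n) since alpha grows incredibly slowly.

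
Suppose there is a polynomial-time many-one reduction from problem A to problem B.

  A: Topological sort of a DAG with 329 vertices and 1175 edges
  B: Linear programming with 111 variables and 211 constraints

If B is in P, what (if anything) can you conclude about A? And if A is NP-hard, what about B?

A poly-time reduction A <=_p B means any A-instance can be transformed to a B-instance in poly time.
If B is in P: compose the reduction with B's poly-time algorithm to solve A in poly time, so A is in P.
If A is NP-hard: every NP problem reduces to A, which reduces to B; composing reductions, every NP problem reduces to B, so B is NP-hard.
(Here in fact A is P and B is P.)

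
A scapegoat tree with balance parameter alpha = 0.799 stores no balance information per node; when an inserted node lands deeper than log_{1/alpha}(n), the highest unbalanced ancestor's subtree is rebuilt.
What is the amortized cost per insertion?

Search/insert path is O(log n). A rebuild of a subtree of size s costs O(s), but with alpha = 0.799 at least Omega(s) insertions must have occurred in that subtree since its last rebuild. Charging O(1) of the rebuild to each such insertion gives O(log n) amortized.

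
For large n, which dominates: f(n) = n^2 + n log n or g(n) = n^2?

f(n) = n^2 + n log n and g(n) = n^2 are Theta of each other: the lower-order n log n term is o(n^2); both are Theta(n^2).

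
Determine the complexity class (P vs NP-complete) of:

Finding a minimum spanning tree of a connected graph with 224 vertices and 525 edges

This problem is in P: Kruskal's / Prim's algorithms run in polynomial time.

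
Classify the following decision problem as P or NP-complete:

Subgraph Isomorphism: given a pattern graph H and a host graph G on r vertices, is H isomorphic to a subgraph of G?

This problem is NP-complete: generalizes Clique and Hamiltonian Path (pattern size is part of the input).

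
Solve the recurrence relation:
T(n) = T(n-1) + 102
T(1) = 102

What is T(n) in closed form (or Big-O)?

Unrolling: T(n) = T(n-1) + 102 = T(n-2) + 2*102 = ... = T(1) + (n-1)*102 = 102 + (n-1)*102 = 102n.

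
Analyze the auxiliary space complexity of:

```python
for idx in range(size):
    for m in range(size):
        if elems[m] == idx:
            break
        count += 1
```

Space complexity: O(1).
Only a constant amount of auxiliary storage is used; nothing grows with n.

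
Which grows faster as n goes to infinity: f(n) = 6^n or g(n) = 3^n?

f(n) = 6^n grows faster: (6/3)^n -> infinity since 6/3 > 1.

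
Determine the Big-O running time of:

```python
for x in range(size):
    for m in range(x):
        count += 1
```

Time complexity: O(n^2).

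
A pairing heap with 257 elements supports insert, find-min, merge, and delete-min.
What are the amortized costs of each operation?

Pairing heaps are self-adjusting heap-ordered trees. Insert and merge link two roots: O(1). Find-min reads the root: O(1). Delete-min removes the root, then pairs children in two passes; amortized cost is O(log 257) = O(log n).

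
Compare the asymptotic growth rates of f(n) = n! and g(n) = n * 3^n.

f(n) = n! grows faster: by Stirling n! ~ (n/e)^n sqrt(2*pi*n); (n/e)^n eventually dominates n * 3^n.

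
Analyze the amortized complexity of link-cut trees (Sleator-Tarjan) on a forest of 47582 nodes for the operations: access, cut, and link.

Link-cut trees represent the forest using splay trees over preferred paths. With potential Phi = sum over nodes of log(size of virtual subtree), each access on 47582 nodes is O(log 47582) = O(log n) amortized by the splay-tree access lemma. Cut and link are O(1) plus one access.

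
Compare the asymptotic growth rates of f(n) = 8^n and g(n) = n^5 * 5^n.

f(n) = 8^n grows faster: 8^n / (n^5 5^n) = (8/5)^n / n^5 -> infinity since 8/5 > 1.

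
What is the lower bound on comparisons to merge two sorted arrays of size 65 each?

To merge two sorted arrays of size 65, we need at least 129 comparisons in the worst case. An adversary can force every element to be compared.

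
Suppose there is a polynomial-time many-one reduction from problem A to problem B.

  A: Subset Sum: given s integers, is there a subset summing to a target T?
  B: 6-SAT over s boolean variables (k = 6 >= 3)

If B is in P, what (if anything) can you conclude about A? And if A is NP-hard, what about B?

A poly-time reduction A <=_p B means any A-instance can be transformed to a B-instance in poly time.
If B is in P: compose the reduction with B's poly-time algorithm to solve A in poly time, so A is in P.
If A is NP-hard: every NP problem reduces to A, which reduces to B; composing reductions, every NP problem reduces to B, so B is NP-hard.
(Here in fact A is NP-complete and B is NP-complete.)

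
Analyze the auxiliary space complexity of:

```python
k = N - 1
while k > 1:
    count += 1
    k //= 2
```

Space complexity: O(1).
Only a constant amount of auxiliary storage is used; nothing grows with n.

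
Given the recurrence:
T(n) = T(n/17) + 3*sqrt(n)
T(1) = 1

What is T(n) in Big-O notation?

Each level contributes sqrt(n/17^k). Geometric series with ratio 1/sqrt(17) < 1 sums to O(sqrt(n)).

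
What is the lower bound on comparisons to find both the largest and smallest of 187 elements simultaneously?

Pair elements first (floor(187/2) comparisons), then find max among winners and min among losers. Total: ceil(3*187/2) - 2 = 279 comparisons.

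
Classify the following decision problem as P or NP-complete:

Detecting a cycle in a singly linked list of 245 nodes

This problem is in P: Floyd's tortoise-and-hare runs in O(n) time, O(1) space.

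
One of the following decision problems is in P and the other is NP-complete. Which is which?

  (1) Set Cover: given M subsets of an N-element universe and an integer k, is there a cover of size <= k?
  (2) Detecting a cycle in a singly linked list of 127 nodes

(1) is NP-complete: one of Karp's 21 NP-complete problems (with k part of the input).
(2) is P: Floyd's tortoise-and-hare runs in O(n) time, O(1) space.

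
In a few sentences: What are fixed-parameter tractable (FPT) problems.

A problem parameterized by k is FPT if it can be solved in time f(k) * n^O(1), where f is any computable function of k alone. Vertex Cover parameterized by solution size k is FPT: O(2^k * n). The W-hierarchy (W[1], W[2], ...) classifies parameterized problems by hardness; Clique parameterized by clique size is W[1]-complete.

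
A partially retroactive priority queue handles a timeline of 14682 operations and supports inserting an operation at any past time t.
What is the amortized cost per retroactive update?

Partially retroactive priority queues (Demaine-Iacono-Langerman) allow updates at past times with queries only at the present. With a balanced BST over the m = 14682 timeline events tracking bridges, each retroactive insert or delete is O(log m) amortized.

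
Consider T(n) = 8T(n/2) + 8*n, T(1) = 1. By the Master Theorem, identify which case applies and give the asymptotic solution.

a=8, b=2, f(n)=8*n.
log_2(8) = 3 > 1.
Since f(n) = O(n^1) is polynomially smaller than n^3, Case 1 applies.
T(n) = Theta(n^3).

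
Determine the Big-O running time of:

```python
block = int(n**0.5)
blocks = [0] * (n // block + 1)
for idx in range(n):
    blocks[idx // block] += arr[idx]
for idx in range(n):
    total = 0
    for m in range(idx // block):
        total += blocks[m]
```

Time complexity: O(n * sqrt(n)).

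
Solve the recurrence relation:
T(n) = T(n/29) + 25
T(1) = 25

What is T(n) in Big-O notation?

Each step divides n by 29 and adds 25. After log_29(n) steps, T(n) = O(log n).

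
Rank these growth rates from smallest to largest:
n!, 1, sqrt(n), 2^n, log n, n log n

Ordered by growth rate: 1 < log n < sqrt(n) < n log n < 2^n < n!.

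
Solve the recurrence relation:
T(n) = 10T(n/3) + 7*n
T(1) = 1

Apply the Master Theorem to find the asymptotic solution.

a=10, b=3, f(n)=7*n. log_3(10) = 2.096. Case 1 of Master Theorem: T(n) = O(n^2.096).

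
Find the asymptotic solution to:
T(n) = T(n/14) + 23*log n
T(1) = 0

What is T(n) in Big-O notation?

Each of the log_14(n) levels adds O(log n). T(n) = O(log^2 n).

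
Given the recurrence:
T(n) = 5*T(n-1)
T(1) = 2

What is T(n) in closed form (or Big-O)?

Each step multiplies by 5. T(n) = T(1)*5^(n-1) = 2*5^(n-1).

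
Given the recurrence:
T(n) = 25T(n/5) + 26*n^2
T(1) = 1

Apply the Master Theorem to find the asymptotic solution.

a=25, b=5, f(n)=26*n^2. log_5(25) = 2. Case 2: T(n) = O(n^2 log n).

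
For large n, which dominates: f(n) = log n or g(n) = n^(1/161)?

g(n) = n^(1/161) grows faster: any positive power of n dominates log n.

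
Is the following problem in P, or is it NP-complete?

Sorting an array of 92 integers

This problem is in P: merge sort runs in O(n log n).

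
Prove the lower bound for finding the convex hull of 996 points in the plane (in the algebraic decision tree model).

Reduction from sorting: given 996 numbers x_1,...,x_{996}, map x_i to the point (x_i, x_i^2) on the parabola y = x^2. All points are on the convex hull, and walking the hull gives them in sorted x-order. Since sorting requires Omega(n log n), so does planar convex hull.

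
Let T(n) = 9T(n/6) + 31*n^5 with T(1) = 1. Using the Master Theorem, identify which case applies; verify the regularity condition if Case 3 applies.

a=9, b=6, f(n)=31*n^5.
log_6(9) = 1.226 < 5.
f(n) = Omega(n^(1.226+epsilon)) for some epsilon > 0, so Case 3 is the candidate.
Regularity: a*f(n/b) = 9*31*(n/6)^5 = (9/7776)*31*n^5 <= c*f(n) with c = 9/7776 < 1. Satisfied.
Case 3: T(n) = Theta(n^5).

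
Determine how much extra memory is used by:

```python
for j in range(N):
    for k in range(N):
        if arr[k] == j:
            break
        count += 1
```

Space complexity: O(1).
Only a constant amount of auxiliary storage is used; nothing grows with n.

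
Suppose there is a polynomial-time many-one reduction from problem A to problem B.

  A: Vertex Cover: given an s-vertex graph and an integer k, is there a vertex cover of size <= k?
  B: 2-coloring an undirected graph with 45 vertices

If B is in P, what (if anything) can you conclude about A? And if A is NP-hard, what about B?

A poly-time reduction A <=_p B means any A-instance can be transformed to a B-instance in poly time.
If B is in P: compose the reduction with B's poly-time algorithm to solve A in poly time, so A is in P.
If A is NP-hard: every NP problem reduces to A, which reduces to B; composing reductions, every NP problem reduces to B, so B is NP-hard.
(Here in fact A is NP-complete and B is in P, so no such reduction is known -- its existence would imply P = NP; the analysis concerns only what the assumed reduction would or would not let you conclude.)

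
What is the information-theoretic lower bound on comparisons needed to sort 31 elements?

There are 31! = 8222838654177922817725562880000000 possible orderings. Each comparison gives 1 bit. We need at least ceil(log_2(8222838654177922817725562880000000)) = 113 comparisons.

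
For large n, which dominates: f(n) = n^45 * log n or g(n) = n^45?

f(n) = n^45 * log n grows faster: extra log n factor -> infinity.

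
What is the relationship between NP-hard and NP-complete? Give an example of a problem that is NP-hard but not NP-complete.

NP-hard: at least as hard as any NP problem (but need not be in NP). NP-complete = NP-hard intersection NP. The Halting Problem is NP-hard but undecidable (not in NP). The optimization version of TSP is NP-hard but not a decision problem.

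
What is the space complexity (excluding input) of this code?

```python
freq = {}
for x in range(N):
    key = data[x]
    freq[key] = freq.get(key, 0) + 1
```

Space complexity: O(n).
Auxiliary storage grows linearly with the input size n in the worst case.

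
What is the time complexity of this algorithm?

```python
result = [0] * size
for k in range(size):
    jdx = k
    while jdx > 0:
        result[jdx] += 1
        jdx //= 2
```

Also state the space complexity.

Time complexity: O(n log n).
Space complexity: O(n).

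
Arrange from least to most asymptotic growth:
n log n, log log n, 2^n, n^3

Ordered by growth rate: log log n < n log n < n^3 < 2^n.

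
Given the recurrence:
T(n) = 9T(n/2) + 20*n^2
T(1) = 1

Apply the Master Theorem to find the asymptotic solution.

a=9, b=2, f(n)=20*n^2. log_2(9) = 3.17. Case 1 of Master Theorem: T(n) = O(n^3.17).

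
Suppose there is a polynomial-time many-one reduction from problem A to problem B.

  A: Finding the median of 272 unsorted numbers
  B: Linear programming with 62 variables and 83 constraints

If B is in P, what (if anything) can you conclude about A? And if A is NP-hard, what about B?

A poly-time reduction A <=_p B means any A-instance can be transformed to a B-instance in poly time.
If B is in P: compose the reduction with B's poly-time algorithm to solve A in poly time, so A is in P.
If A is NP-hard: every NP problem reduces to A, which reduces to B; composing reductions, every NP problem reduces to B, so B is NP-hard.
(Here in fact A is P and B is P.)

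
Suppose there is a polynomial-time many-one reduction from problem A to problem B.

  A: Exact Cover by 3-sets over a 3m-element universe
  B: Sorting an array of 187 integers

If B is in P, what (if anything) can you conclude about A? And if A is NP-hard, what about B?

A poly-time reduction A <=_p B means any A-instance can be transformed to a B-instance in poly time.
If B is in P: compose the reduction with B's poly-time algorithm to solve A in poly time, so A is in P.
If A is NP-hard: every NP problem reduces to A, which reduces to B; composing reductions, every NP problem reduces to B, so B is NP-hard.
(Here in fact A is NP-complete and B is in P, so no such reduction is known -- its existence would imply P = NP; the analysis concerns only what the assumed reduction would or would not let you conclude.)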